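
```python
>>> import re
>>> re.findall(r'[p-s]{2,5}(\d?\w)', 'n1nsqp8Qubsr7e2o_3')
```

One capturing group, so `findall` returns just the captured substring from each match — 2 in all.

['8Q', '7e']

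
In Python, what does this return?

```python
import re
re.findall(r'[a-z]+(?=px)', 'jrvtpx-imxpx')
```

Because the assertion is zero-width, the text it checks is not consumed and won't appear in the result.
Scanning left to right: at [0:4] → 'jrvt'; at [7:10] → 'imx'.
No capturing groups, so `findall` returns the 2 full match strings.

['jrvt', 'imx']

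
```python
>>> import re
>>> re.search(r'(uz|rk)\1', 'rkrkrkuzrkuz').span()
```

The backreference `\1` re-matches whatever the first group consumed, character for character.
`search` walks the string left to right and returns the first match it finds.
The match spans [0:4] → 'rkrk'.
Captured: group 1 = 'rk'.

(0, 4)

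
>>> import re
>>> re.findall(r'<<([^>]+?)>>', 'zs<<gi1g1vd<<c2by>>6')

Scanning left to right: at [2:19] match '<<gi1g1vd<<c2by>>', group 1 = 'gi1g1vd<<c2by'.
Because there's exactly one group, `findall` drops the full match and keeps group 1 from the one hit.

['gi1g1vd<<c2by']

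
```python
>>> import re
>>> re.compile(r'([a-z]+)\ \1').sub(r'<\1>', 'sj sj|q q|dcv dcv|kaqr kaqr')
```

'<sj>|<q>|<dcv>|<kaqr>'

After group 1 captures some text, `\1` only succeeds where that same text appears again.
Matches: at [0:5] → 'sj sj'; at [6:9] → 'q q'; at [10:17] → 'dcv dcv'; at [18:27] → 'kaqr kaqr'.
Each match is replaced using the text its own group 1 captured.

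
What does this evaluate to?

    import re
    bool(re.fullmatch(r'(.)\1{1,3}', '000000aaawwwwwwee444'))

False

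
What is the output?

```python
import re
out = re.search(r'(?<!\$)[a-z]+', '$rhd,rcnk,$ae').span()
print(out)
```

(2, 4)

Because the assertion is negative and zero-width, positions next to the forbidden text are skipped.
The match spans [2:4] → 'hd'.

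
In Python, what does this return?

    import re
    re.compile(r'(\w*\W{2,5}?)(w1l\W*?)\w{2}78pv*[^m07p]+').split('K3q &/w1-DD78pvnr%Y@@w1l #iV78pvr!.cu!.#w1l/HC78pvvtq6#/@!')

The pattern matches zero or more of a word character, then 2 to 5 of a non-word character (lazy) (captured); then the literal 'w1l', then zero or more of a non-word character (lazy) (captured); then exactly 2 of a word character, then the literal '78p', then zero or more of a literal 'v'; then one or more of any character except [m07p].
Matches to split on: at [18:46] → 'Y@@w1l #iV78pvr!.cu!.#w1l/HC'.
With a capturing group present, the delimiter's captured portion is kept in the result list.

['K3q &/w1-DD78pvnr%', 'Y@@', 'w1l #', '78pvvtq6#/@!']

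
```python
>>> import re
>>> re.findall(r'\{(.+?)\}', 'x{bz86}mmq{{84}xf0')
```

With a single group, `findall` returns only what that group captured — 2 items.

['bz86', '{84']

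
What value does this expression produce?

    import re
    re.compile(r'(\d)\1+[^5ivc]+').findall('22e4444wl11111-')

['2']

`\1` has to match the exact text group 1 already captured.
Walking the string: at [0:15] match '22e4444wl11111-', group 1 = '2'.
One capturing group, so `findall` returns just the captured substring from the one match — 1 in all.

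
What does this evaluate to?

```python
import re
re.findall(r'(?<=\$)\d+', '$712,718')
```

Because the assertion is zero-width, the text it checks is not consumed and won't appear in the result.
Walking the string: at [1:4] → '712'.
`findall` yields the raw match text (1 of them) because the pattern has no groups.

['712']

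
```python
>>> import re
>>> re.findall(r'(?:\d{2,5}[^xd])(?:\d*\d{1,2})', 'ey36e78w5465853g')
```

['36e78', '5465853']

With no groups in the pattern, `findall` gives back each whole match — 2 here.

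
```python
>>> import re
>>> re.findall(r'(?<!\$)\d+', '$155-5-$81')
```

['55', '5', '1']

Because the assertion is negative and zero-width, positions next to the forbidden text are skipped.
With no groups in the pattern, `findall` gives back each whole match — 3 here.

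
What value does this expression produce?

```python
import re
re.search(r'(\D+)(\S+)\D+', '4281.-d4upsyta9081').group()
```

Pattern: one or more of a non-digit (captured); then one or more of a non-whitespace character (captured); then one or more of a non-digit.
`search` walks the string left to right and returns the first match it finds.
The match spans [4:14] → '.-d4upsyta'.
Captured: group 1 = '.-d', group 2 = '4upsyt'.

'.-d4upsyta'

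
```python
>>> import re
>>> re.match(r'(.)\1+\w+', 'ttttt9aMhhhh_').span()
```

(0, 13)

`\1` has to match the exact text group 1 already captured.
`re.match` only tries the pattern at the start of the string.
The match spans [0:13] → 'ttttt9aMhhhh_'.
Captured: group 1 = 't'.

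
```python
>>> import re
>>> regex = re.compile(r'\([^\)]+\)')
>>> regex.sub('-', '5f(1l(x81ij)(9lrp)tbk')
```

Matches: at [2:12] → '(1l(x81ij)'; at [12:18] → '(9lrp)'.
Every occurrence is swapped for '-'.

'5f--tbk'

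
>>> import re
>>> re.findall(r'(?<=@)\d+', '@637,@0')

The positive lookaround only admits positions where the adjacent text matches; those characters stay outside the span.
Scanning left to right: at [1:4] → '637'; at [6:7] → '0'.
`findall` yields the raw match text (2 of them) because the pattern has no groups.

['637', '0']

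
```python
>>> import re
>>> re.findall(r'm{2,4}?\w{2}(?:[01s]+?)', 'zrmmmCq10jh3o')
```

['mmmCq1']

The pattern matches 2 to 4 of a literal 'm' (lazy), then exactly 2 of a word character; then one or more of one of [01s] (lazy) (non-capturing group).
No capturing groups, so `findall` returns the 1 full match string.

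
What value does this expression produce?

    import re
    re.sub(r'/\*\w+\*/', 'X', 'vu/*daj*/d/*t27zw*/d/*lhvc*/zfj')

Each match is replaced by 'X'.

'vuXdXdXzfj'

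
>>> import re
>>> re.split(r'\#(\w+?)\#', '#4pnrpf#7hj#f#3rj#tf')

Matches to split on: at [0:8] → '#4pnrpf#'; at [11:14] → '#f#'.
Because the pattern has a capturing group, `split` also inserts each captured text between the pieces.

['', '4pnrpf', '7hj', 'f', '3rj#tf']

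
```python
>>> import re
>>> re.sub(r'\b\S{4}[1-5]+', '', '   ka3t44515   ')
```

'      '

The pattern matches a word boundary (`\b`, zero-width); then exactly 4 of a non-whitespace character; then one or more of a character in [1-5].
Matches: at [3:12] → 'ka3t44515'.
Every occurrence is swapped for ''.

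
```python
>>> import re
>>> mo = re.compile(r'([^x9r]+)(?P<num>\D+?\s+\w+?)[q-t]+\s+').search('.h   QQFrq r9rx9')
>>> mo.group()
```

The pattern matches one or more of any character except [x9r] (captured); then one or more of a non-digit (lazy), then one or more of whitespace, then one or more of a word character (lazy) (captured as 'num'); then one or more of a character in [q-t], then one or more of whitespace.
`search` walks the string left to right and returns the first match it finds.
The match spans [0:11] → '.h   QQFrq '.
Captured: group 1 = '.h ', group 2 = '  QQF'.

'.h   QQFrq '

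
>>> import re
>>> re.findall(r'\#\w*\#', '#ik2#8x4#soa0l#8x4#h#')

Matches: at [0:5] → '#ik2#'; at [8:15] → '#soa0l#'; at [18:21] → '#h#'.
Since nothing is captured, `findall` lists the 3 matched substrings directly.

['#ik2#', '#soa0l#', '#h#']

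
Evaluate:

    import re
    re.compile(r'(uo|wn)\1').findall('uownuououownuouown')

['uo', 'uo']

The backreference `\1` re-matches whatever the first group consumed, character for character.
Scanning left to right: at [4:8] match 'uouo', group 1 = 'uo'; at [12:16] match 'uouo', group 1 = 'uo'.
`findall` collects group 1 from each match (2 total).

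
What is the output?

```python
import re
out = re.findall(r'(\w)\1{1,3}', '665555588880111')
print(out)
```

['6', '5', '8', '1']

A backreference is literal: `\1` must see the identical characters the first group matched.
Walking the string: at [0:2] match '66', group 1 = '6'; at [2:6] match '5555', group 1 = '5'; at [7:11] match '8888', group 1 = '8'; at [12:15] match '111', group 1 = '1'.
Because there's exactly one group, `findall` drops the full match and keeps group 1 from each hit.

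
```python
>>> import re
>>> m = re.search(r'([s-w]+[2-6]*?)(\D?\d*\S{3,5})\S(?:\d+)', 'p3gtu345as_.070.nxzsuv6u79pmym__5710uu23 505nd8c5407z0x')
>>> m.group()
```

'tu345as_.070'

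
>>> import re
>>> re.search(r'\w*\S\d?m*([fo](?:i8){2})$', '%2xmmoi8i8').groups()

('oi8i8',)

Pattern: zero or more of a word character, then a non-whitespace character; then optionally a digit, then zero or more of a literal 'm'; then one of [fo], then the literal 'i8' repeated 2 times (captured); then anchored at the end.
`search` walks the string left to right and returns the first match it finds.
The match spans [1:10] → '2xmmoi8i8'.
Captured: group 1 = 'oi8i8'.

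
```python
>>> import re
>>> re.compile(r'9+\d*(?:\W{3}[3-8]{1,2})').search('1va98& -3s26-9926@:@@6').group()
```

Pattern: one or more of the literal '9', then zero or more of a digit; then exactly 3 of a non-word character, then 1 to 2 of a character in [3-8] (non-capturing group).
The match spans [3:9] → '98& -3'.

'98& -3'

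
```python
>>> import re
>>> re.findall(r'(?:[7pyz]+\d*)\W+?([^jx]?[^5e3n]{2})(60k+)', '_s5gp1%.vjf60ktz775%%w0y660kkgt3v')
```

[('vjf', '60k')]

Multiple groups make `findall` return tuples — one 2-tuple for the one match.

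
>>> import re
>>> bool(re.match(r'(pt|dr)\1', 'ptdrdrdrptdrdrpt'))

`re.match` only tries the pattern at the start of the string.
Here the string doesn't start with a match, so the call returns None, and `bool(None)` is False.

False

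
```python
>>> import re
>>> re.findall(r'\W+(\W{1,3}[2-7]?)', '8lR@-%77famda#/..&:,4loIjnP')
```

['%7', ',4']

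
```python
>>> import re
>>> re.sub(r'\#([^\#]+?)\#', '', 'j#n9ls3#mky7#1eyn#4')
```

'jmky74'

Every occurrence is swapped for ''.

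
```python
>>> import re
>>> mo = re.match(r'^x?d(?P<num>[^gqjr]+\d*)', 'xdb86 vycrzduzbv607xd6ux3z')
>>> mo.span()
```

`match` is anchored at position 0; if the pattern doesn't fit there, it returns None.
The match spans [0:9] → 'xdb86 vyc'.

(0, 9)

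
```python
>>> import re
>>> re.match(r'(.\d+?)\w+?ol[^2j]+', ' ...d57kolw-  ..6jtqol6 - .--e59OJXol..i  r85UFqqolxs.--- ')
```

This matches any character, then one or more of a digit (lazy) (captured); then one or more of a word character (lazy), then the literal 'ol'; then one or more of any character except [2j].
`match` is anchored at position 0; if the pattern doesn't fit there, it returns None.
Here the string doesn't start with a match, so the call returns None.

None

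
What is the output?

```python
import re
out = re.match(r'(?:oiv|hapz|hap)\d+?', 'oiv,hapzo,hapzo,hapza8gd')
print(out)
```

`match` is anchored at position 0; if the pattern doesn't fit there, it returns None.
Here the string doesn't start with a match, so the call returns None.

None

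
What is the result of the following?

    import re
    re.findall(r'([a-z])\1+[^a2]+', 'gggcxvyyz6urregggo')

['g']

The backreference `\1` re-matches whatever the first group consumed, character for character.
Because there's exactly one group, `findall` drops the full match and keeps group 1 from the one hit.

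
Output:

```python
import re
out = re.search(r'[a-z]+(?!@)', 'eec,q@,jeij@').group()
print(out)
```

The negative lookaround is zero-width — it rules out positions where the adjacent text would match, without consuming anything.
Unlike `match`, `search` isn't anchored — it looks for the pattern anywhere in the string.
The match spans [0:3] → 'eec'.

eec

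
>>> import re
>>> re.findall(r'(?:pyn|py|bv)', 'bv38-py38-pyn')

['bv', 'py', 'pyn']

Branches in `(...|...)` are attempted left-to-right; the first branch that allows the whole pattern to succeed is taken.
No capturing groups, so `findall` returns the 3 full match strings.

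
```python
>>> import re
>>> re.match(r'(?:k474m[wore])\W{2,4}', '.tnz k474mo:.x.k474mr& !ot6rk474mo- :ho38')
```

`re.match` won't scan ahead — the pattern has to work from the very first character.
Here position 0 doesn't satisfy it, so the call returns None.

None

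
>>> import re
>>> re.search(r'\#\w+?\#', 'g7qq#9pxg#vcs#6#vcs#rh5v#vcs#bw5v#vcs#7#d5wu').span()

(4, 10)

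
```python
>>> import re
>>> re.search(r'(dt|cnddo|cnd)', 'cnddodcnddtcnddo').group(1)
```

Alternation tries branches left to right and keeps the first one that lets the overall match succeed at that position.
`re.search` scans for the first position where the pattern succeeds.
The match spans [0:5] → 'cnddo'.
Captured: group 1 = 'cnddo'.

'cnddo'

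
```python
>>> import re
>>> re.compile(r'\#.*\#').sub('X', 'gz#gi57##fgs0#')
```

Each match is replaced by 'X'.

'gzX'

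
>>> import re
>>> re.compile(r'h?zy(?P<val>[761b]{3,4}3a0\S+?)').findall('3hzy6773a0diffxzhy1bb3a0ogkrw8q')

With the lazy modifier that quantifier settles for the fewest repetitions that let the rest of the pattern succeed (the atoms after it are unaffected and can still be greedy).
With a single group, `findall` returns only what that group captured — 1 item.

['6773a0d']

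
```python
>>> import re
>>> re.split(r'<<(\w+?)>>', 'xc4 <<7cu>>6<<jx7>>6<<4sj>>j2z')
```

['xc4 ', '7cu', '6', 'jx7', '6', '4sj', 'j2z']

Matches to split on: at [4:11] → '<<7cu>>'; at [12:19] → '<<jx7>>'; at [20:27] → '<<4sj>>'.
The group in the pattern means `split` returns the separators' captures alongside the pieces.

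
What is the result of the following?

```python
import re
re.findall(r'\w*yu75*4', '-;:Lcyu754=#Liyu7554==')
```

The pattern matches zero or more of a word character, then the literal 'yu7'; then zero or more of the literal '5', then a literal '4'.
Scanning left to right: at [3:10] → 'Lcyu754'; at [12:20] → 'Liyu7554'.
With no groups in the pattern, `findall` gives back each whole match — 2 here.

['Lcyu754', 'Liyu7554']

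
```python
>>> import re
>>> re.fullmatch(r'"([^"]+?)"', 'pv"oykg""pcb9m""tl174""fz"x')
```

None

`re.fullmatch` is like wrapping the pattern in `^…$` (in single-line mode).
Here there's no way to consume every character, so the call returns None.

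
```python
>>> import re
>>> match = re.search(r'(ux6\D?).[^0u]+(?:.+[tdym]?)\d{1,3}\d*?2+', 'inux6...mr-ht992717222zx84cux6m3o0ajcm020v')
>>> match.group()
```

The pattern matches the literal 'ux6', then optionally a non-digit (captured); then any character; then one or more of any character except [0u]; then one or more of any character, then optionally one of [tdym] (non-capturing group); then 1 to 3 of a digit, then zero or more of a digit (lazy), then one or more of the literal '2'.
`re.search` scans for the first position where the pattern succeeds.
The match spans [2:40] → 'ux6...mr-ht992717222zx84cux6m3o0ajcm02'.
Captured: group 1 = 'ux6.'.

'ux6...mr-ht992717222zx84cux6m3o0ajcm02'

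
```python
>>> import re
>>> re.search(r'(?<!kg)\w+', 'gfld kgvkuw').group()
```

A negative assertion filters positions out without eating any characters.
`re.search` scans for the first position where the pattern succeeds.
The match spans [0:4] → 'gfld'.

'gfld'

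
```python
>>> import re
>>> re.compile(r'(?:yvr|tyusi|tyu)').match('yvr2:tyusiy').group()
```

`match` is anchored at position 0; if the pattern doesn't fit there, it returns None.
The match spans [0:3] → 'yvr'.

'yvr'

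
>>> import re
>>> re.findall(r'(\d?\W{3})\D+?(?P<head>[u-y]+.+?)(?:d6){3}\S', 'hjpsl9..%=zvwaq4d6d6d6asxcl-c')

Pattern: optionally a digit, then exactly 3 of a non-word character (captured); then one or more of a non-digit (lazy); then one or more of a character in [u-y], then one or more of any character (lazy) (captured as 'head'); then the literal 'd6' repeated 3 times, then a non-whitespace character.
Lazy quantifiers expand one character at a time until the remainder of the pattern can match.
Scanning left to right: at [5:23] match '9..%=zvwaq4d6d6d6a', groups = ('9..%', 'vwaq4').
With 2 capturing groups, `findall` returns a 2-tuple per match.

[('9..%', 'vwaq4')]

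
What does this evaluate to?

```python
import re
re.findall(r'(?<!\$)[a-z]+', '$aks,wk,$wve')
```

['ks', 'wk', 've']

The negative lookaround is zero-width — it rules out positions where the adjacent text would match, without consuming anything.
Since nothing is captured, `findall` lists the 3 matched substrings directly.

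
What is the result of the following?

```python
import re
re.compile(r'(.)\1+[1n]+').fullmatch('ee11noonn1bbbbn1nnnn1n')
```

None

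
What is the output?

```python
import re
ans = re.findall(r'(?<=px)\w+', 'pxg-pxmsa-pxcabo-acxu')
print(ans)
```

['g', 'msa', 'cabo']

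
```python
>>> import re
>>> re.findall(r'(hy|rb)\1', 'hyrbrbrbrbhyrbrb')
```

A backreference is literal: `\1` must see the identical characters the first group matched.
Matches: at [2:6] match 'rbrb', group 1 = 'rb'; at [6:10] match 'rbrb', group 1 = 'rb'; at [12:16] match 'rbrb', group 1 = 'rb'.
With a single group, `findall` returns only what that group captured — 3 items.

['rb', 'rb', 'rb']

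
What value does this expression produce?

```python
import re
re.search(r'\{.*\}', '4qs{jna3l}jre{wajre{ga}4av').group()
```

`search` walks the string left to right and returns the first match it finds.
The match spans [3:23] → '{jna3l}jre{wajre{ga}'.

'{jna3l}jre{wajre{ga}'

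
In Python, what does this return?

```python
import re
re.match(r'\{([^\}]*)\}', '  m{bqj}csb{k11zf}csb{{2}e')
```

None

`re.match` only tries the pattern at the start of the string.
Here the pattern fails at index 0, so the call returns None.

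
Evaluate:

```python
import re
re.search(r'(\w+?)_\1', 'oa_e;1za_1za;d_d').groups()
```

('1za',)

A backreference is literal: `\1` must see the identical characters the first group matched.
Unlike `match`, `search` isn't anchored — it looks for the pattern anywhere in the string.
The match spans [5:12] → '1za_1za'.
Captured: group 1 = '1za'.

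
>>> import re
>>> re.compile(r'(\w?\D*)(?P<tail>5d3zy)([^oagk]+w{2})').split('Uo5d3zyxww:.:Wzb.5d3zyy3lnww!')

['', 'Uo', '5d3zy', 'xww:.:Wzb.5d3zyy3lnww', '!']

The pattern matches optionally a word character, then zero or more of a non-digit (captured); then the literal '5d3', then the literal 'zy' (captured as 'tail'); then one or more of any character except [oagk], then exactly 2 of a literal 'w' (captured).
The group in the pattern means `split` returns the separators' captures alongside the pieces.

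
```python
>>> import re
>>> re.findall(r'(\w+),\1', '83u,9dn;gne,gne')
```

['gne']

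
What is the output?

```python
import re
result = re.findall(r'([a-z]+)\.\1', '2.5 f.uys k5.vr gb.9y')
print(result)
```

[]

One capturing group, so `findall` returns just the captured substring from each match — 0 in all.
Nothing in the string satisfies the pattern, so the list is empty.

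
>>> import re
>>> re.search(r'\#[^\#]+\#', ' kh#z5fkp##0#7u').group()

Unlike `match`, `search` isn't anchored — it looks for the pattern anywhere in the string.
The match spans [3:10] → '#z5fkp#'.

'#z5fkp#'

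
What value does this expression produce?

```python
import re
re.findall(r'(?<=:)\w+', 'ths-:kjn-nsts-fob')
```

The positive lookaround only admits positions where the adjacent text matches; those characters stay outside the span.
Walking the string: at [5:8] → 'kjn'.
Since nothing is captured, `findall` lists the 1 matched substring directly.

['kjn']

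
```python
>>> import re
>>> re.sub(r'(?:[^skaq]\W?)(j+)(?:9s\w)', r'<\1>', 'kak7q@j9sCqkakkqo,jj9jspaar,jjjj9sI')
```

'kak7q<j>qkakkqo,jj9jspaa<jjjj>'

The replacement refers to a captured group, so each match is rewritten using its own captured text.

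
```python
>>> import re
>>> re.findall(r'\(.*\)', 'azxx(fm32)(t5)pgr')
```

['(fm32)(t5)']

With no groups in the pattern, `findall` gives back each whole match — 1 here.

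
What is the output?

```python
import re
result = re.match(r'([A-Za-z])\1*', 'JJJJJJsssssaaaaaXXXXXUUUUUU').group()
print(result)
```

JJJJJJ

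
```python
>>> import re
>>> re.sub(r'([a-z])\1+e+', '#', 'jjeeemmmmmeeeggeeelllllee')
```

'####'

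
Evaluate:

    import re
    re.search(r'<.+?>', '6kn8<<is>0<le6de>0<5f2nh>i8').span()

(4, 9)

The match spans [4:9] → '<<is>'.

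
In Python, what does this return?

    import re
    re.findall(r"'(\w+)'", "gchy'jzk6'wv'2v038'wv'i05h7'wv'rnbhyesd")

With a single group, `findall` returns only what that group captured — 3 items.

['jzk6', '2v038', 'i05h7']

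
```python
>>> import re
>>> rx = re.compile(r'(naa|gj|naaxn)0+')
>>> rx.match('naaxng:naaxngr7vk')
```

None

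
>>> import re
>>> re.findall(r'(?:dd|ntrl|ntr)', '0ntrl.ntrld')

['ntrl', 'ntrl']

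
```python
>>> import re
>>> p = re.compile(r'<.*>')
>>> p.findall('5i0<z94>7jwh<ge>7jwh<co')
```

['<z94>7jwh<ge>']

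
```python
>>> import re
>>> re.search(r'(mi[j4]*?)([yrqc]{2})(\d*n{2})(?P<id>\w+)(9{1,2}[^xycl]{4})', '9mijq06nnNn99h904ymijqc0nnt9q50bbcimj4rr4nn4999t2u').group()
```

'mijqc0nnt9q50bbcimj4rr4nn4999t2u'

The pattern matches the literal 'mi', then zero or more of one of [j4] (lazy) (captured); then exactly 2 of one of [yrqc] (captured); then zero or more of a digit, then exactly 2 of the literal 'n' (captured); then one or more of a word character (captured as 'id'); then 1 to 2 of a literal '9', then exactly 4 of any character except [xycl] (captured).
`re.search` scans for the first position where the pattern succeeds.
The match spans [18:50] → 'mijqc0nnt9q50bbcimj4rr4nn4999t2u'.
Captured: group 1 = 'mij', group 2 = 'qc', group 3 = '0nn', group 4 = 't9q50bbcimj4rr4nn49', group 5 = '99t2u'.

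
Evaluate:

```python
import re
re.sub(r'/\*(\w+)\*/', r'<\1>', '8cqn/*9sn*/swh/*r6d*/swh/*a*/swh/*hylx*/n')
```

'8cqn<9sn>swh<r6d>swh<a>swh<hylx>n'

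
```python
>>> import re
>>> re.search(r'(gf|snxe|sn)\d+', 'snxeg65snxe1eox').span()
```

The match spans [7:12] → 'snxe1'.

(7, 12)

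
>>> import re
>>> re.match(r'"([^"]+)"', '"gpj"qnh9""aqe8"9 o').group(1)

'gpj'

With `match`, the pattern is implicitly anchored at the beginning.
The match spans [0:5] → '"gpj"'.
Captured: group 1 = 'gpj'.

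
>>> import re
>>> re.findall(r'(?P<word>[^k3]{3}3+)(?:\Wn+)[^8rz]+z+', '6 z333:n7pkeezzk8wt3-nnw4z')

With a single group, `findall` returns only what that group captured — 2 items.

['6 z333', '8wt3']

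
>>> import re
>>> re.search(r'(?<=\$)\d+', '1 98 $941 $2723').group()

The positive lookaround only admits positions where the adjacent text matches; those characters stay outside the span.
The match spans [6:9] → '941'.

'941'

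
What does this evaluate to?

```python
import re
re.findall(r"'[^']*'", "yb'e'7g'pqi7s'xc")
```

["'e'", "'pqi7s'"]

No capturing groups, so `findall` returns the 2 full match strings.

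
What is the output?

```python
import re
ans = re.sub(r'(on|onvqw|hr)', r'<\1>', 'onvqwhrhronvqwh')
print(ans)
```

<on>vqw<hr><hr><on>vqwh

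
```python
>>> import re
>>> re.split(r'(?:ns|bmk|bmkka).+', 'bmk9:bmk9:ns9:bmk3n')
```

['', '']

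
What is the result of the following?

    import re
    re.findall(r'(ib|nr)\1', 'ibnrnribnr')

['nr']

`\1` is not a pattern — it's the concrete string captured by group 1, re-applied verbatim.
With a single group, `findall` returns only what that group captured — 1 item.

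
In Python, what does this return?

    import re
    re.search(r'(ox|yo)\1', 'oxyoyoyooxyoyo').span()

`\1` is not a pattern — it's the concrete string captured by group 1, re-applied verbatim.
The match spans [2:6] → 'yoyo'.

(2, 6)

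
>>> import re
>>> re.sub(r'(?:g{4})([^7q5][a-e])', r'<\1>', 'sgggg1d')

The pattern matches exactly 4 of a literal 'g' (non-capturing group); then any character except [7q5], then a character in [a-e] (captured).
`\1` in the replacement pulls in group 1's text for each match.

's<1d>'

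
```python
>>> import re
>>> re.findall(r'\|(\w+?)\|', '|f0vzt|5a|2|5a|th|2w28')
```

['f0vzt', '2', 'th']

Scanning left to right: at [0:7] match '|f0vzt|', group 1 = 'f0vzt'; at [9:12] match '|2|', group 1 = '2'; at [14:18] match '|th|', group 1 = 'th'.
Because there's exactly one group, `findall` drops the full match and keeps group 1 from each hit.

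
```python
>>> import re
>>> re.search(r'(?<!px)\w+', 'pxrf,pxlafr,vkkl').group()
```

'pxrf'

A negative assertion filters positions out without eating any characters.
The match spans [0:4] → 'pxrf'.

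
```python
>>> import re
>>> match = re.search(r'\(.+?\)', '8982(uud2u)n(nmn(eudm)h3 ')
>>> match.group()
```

A non-greedy quantifier consumes as few characters as it can — just enough that the remainder of the pattern still matches from where it stops; whatever follows it matches normally.
Unlike `match`, `search` isn't anchored — it looks for the pattern anywhere in the string.
The match spans [4:11] → '(uud2u)'.

'(uud2u)'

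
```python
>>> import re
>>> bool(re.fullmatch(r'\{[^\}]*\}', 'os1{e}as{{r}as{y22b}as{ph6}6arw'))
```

For `fullmatch`, every character of the input must be accounted for by the pattern.
Here the string isn't matched end-to-end, so the call returns None, and `bool(None)` is False.

False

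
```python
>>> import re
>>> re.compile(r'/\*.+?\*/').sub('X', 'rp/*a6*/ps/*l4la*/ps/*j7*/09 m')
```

Matches: at [2:8] → '/*a6*/'; at [10:18] → '/*l4la*/'; at [20:26] → '/*j7*/'.
`sub` substitutes 'X' at each match site.

'rpXpsXpsX09 m'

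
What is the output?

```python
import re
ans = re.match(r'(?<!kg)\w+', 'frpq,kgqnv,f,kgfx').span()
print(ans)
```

The negative lookahead/lookbehind blocks any match where the forbidden context is present.
`re.match` only tries the pattern at the start of the string.
The match spans [0:4] → 'frpq'.

(0, 4)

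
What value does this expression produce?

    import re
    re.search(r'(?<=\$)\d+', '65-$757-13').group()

Because the assertion is zero-width, the text it checks is not consumed and won't appear in the result.
`search` walks the string left to right and returns the first match it finds.
The match spans [4:7] → '757'.

'757'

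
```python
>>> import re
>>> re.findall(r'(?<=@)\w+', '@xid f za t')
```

The `(?=…)`/`(?<=…)` assertion just peeks at neighbouring text; it doesn't advance the match position.
Since nothing is captured, `findall` lists the 1 matched substring directly.

['xid']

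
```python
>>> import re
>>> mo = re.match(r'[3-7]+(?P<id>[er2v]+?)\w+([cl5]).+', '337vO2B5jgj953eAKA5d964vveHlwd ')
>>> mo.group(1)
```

'v'

The pattern matches one or more of a character in [3-7]; then one or more of one of [er2v] (lazy) (captured as 'id'); then one or more of a word character; then one of [cl5] (captured); then one or more of any character.
`match` is anchored at position 0; if the pattern doesn't fit there, it returns None.
The match spans [0:31] → '337vO2B5jgj953eAKA5d964vveHlwd '.
Captured: group 1 = 'v', group 2 = 'l'.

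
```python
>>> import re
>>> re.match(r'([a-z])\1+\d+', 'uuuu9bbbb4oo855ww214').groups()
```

The match spans [0:5] → 'uuuu9'.
Captured: group 1 = 'u'.

('u',)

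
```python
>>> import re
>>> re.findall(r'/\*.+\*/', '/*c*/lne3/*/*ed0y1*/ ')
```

['/*c*/lne3/*/*ed0y1*/']

Scanning left to right: at [0:20] → '/*c*/lne3/*/*ed0y1*/'.
`findall` yields the raw match text (1 of them) because the pattern has no groups.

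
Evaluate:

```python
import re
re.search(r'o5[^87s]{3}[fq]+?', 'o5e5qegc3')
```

The pattern matches the literal 'o5', then exactly 3 of any character except [87s]; then one or more of one of [fq] (lazy).
Unlike `match`, `search` isn't anchored — it looks for the pattern anywhere in the string.
Here no position works, so the call returns None.

None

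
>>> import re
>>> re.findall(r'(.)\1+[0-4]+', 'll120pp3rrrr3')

`\1` has to match the exact text group 1 already captured.
`findall` collects group 1 from each match (3 total).

['l', 'p', 'r']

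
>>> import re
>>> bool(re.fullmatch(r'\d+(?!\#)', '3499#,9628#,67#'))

The negative lookaround is zero-width — it rules out positions where the adjacent text would match, without consuming anything.
`re.fullmatch` is like wrapping the pattern in `^…$` (in single-line mode).
Here the string isn't matched end-to-end, so the call returns None, and `bool(None)` is False.

False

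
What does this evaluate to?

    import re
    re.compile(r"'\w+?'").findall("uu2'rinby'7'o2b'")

["'rinby'", "'o2b'"]

Walking the string: at [3:10] → "'rinby'"; at [11:16] → "'o2b'".
With no groups in the pattern, `findall` gives back each whole match — 2 here.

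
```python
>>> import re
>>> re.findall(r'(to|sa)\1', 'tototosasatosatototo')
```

['to', 'sa', 'to']

The backreference `\1` re-matches whatever the first group consumed, character for character.
One capturing group, so `findall` returns just the captured substring from each match — 3 in all.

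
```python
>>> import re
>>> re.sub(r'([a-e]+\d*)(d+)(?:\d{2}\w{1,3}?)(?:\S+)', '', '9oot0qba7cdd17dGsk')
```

The pattern matches one or more of a character in [a-e], then zero or more of a digit (captured); then one or more of a literal 'd' (captured); then exactly 2 of a digit, then 1 to 3 of a word character (lazy) (non-capturing group); then one or more of a non-whitespace character (non-capturing group).
Each match is replaced by ''.

'9oot0qba7'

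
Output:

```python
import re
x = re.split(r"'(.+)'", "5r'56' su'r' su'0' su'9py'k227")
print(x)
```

['5r', "56' su'r' su'0' su'9py", 'k227']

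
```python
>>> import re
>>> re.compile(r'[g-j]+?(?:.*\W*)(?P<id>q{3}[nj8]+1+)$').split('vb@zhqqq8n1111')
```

['vb@z', 'qqq8n1111', '']

Pattern: one or more of a character in [g-j] (lazy); then zero or more of any character, then zero or more of a non-word character (non-capturing group); then exactly 3 of a literal 'q', then one or more of one of [nj8], then one or more of a literal '1' (captured as 'id'); then anchored at the end.
Matches to split on: at [4:14] → 'hqqq8n1111'.
`re.split` interleaves the captured-group text with the surrounding fragments.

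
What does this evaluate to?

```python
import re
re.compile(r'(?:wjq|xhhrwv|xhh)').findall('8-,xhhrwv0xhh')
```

['xhhrwv', 'xhh']

The regex engine tests alternatives in the order written; an earlier branch that matches wins even if a later one would match more.
No capturing groups, so `findall` returns the 2 full match strings.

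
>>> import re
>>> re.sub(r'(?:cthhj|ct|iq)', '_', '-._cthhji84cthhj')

'-.__i84_'

The regex engine tests alternatives in the order written; an earlier branch that matches wins even if a later one would match more.
Each match is replaced by '_'.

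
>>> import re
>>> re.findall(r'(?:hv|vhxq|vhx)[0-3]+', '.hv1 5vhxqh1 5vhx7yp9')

Scanning left to right: at [1:4] → 'hv1'.
`findall` yields the raw match text (1 of them) because the pattern has no groups.

['hv1']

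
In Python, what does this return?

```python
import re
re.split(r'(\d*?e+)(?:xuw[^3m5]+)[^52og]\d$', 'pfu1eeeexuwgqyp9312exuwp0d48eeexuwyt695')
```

This matches zero or more of a digit (lazy), then one or more of the literal 'e' (captured); then the literal 'xuw', then one or more of any character except [3m5] (non-capturing group); then any character except [52og], then a digit; then anchored at the end.
Matches to split on: at [15:39] → '9312exuwp0d48eeexuwyt695'.
Because the pattern has a capturing group, `split` also inserts each captured text between the pieces.

['pfu1eeeexuwgqyp', '9312e', '']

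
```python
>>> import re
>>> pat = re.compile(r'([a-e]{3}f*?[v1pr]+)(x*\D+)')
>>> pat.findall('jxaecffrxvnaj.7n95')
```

This matches exactly 3 of a character in [a-e], then zero or more of a literal 'f' (lazy), then one or more of one of [v1pr] (captured); then zero or more of the literal 'x', then one or more of a non-digit (captured).
Matches: at [2:14] match 'aecffrxvnaj.', groups = ('aecffr', 'xvnaj.').
2 groups means the one result is a tuple of 2 captured strings — 1 here.

[('aecffr', 'xvnaj.')]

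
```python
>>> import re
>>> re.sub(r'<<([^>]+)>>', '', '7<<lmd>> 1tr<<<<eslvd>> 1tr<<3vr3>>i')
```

Matches: at [1:8] → '<<lmd>>'; at [12:23] → '<<<<eslvd>>'; at [27:35] → '<<3vr3>>'.
Every occurrence is swapped for ''.

'7 1tr 1tri'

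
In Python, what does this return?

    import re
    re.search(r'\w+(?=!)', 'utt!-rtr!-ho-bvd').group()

'utt'

The positive lookaround only admits positions where the adjacent text matches; those characters stay outside the span.
`re.search` tries every starting position until one works.
The match spans [0:3] → 'utt'.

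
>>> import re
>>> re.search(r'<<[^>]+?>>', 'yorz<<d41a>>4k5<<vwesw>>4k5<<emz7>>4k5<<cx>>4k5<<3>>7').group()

'<<d41a>>'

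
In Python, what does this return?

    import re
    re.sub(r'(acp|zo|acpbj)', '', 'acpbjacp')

Alternation tries branches left to right and keeps the first one that lets the overall match succeed at that position.
Matches: at [0:3] → 'acp'; at [5:8] → 'acp'.
Every occurrence is swapped for ''.

'bj'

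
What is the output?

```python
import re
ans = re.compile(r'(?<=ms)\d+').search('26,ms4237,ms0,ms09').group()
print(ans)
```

The lookaround is zero-width — it requires the adjacent text to match without consuming it, so the asserted text isn't part of the match.
Unlike `match`, `search` isn't anchored — it looks for the pattern anywhere in the string.
The match spans [5:9] → '4237'.

4237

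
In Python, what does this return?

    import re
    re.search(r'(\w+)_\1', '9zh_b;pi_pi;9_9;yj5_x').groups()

('pi',)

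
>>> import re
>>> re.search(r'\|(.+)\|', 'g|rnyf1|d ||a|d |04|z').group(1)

`search` walks the string left to right and returns the first match it finds.
The match spans [1:20] → '|rnyf1|d ||a|d |04|'.
Captured: group 1 = 'rnyf1|d ||a|d |04'.

'rnyf1|d ||a|d |04'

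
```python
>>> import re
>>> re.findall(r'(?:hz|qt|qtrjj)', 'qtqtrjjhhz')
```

['qt', 'qt', 'hz']

`|` is ordered: at each position the engine commits to the first alternative that works.
No capturing groups, so `findall` returns the 3 full match strings.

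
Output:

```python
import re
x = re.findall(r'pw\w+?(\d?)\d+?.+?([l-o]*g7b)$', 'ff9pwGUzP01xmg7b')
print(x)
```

[('0', 'mg7b')]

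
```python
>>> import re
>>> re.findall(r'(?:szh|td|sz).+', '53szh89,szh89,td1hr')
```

No capturing groups, so `findall` returns the 1 full match string.

['szh89,szh89,td1hr']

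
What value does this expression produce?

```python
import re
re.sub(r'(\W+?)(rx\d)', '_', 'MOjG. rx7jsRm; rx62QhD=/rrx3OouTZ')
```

This matches one or more of a non-word character (lazy) (captured); then the literal 'rx', then a digit (captured).
Matches: at [4:9] → '. rx7'; at [13:18] → '; rx6'.
Each match is replaced by '_'.

'MOjG_jsRm_2QhD=/rrx3OouTZ'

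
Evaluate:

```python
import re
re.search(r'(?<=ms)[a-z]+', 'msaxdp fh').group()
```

'axdp'

The `(?=…)`/`(?<=…)` assertion just peeks at neighbouring text; it doesn't advance the match position.
The match spans [2:6] → 'axdp'.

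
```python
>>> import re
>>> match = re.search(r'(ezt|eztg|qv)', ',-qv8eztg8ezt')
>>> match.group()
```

Unlike `match`, `search` isn't anchored — it looks for the pattern anywhere in the string.
The match spans [2:4] → 'qv'.
Captured: group 1 = 'qv'.

'qv'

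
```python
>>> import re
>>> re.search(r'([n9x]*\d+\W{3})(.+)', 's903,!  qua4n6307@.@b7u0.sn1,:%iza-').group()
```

'903,!  qua4n6307@.@b7u0.sn1,:%iza-'

The match spans [1:35] → '903,!  qua4n6307@.@b7u0.sn1,:%iza-'.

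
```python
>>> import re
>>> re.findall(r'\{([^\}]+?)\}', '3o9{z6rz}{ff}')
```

['z6rz', 'ff']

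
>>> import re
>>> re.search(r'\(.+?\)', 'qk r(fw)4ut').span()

The match spans [4:8] → '(fw)'.

(4, 8)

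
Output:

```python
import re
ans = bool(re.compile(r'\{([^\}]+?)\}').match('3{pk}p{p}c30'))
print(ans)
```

With `match`, the pattern is implicitly anchored at the beginning.
Here the pattern fails at index 0, so the call returns None, and `bool(None)` is False.

False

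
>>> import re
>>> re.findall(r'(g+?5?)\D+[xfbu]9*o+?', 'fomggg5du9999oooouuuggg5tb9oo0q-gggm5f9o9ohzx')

['ggg5', 'ggg5']

Pattern: one or more of the literal 'g' (lazy), then optionally the literal '5' (captured); then one or more of a non-digit, then one of [xfbu], then zero or more of a literal '9'; then one or more of a literal 'o' (lazy).
Matches: at [3:14] match 'ggg5du9999o', group 1 = 'ggg5'; at [20:28] match 'ggg5tb9o', group 1 = 'ggg5'.
With a single group, `findall` returns only what that group captured — 2 items.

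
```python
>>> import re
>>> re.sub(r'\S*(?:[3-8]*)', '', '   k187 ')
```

'    '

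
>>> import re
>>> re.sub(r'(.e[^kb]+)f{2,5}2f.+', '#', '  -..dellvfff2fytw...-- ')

This matches any character, then a literal 'e', then one or more of any character except [kb] (captured); then 2 to 5 of the literal 'f', then the literal '2f', then one or more of any character.
Matches: at [5:24] → 'dellvfff2fytw...-- '.
Each match is replaced by '#'.

'  -..#'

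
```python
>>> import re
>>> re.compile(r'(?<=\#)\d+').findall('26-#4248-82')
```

Because the assertion is zero-width, the text it checks is not consumed and won't appear in the result.
Walking the string: at [4:8] → '4248'.
`findall` yields the raw match text (1 of them) because the pattern has no groups.

['4248']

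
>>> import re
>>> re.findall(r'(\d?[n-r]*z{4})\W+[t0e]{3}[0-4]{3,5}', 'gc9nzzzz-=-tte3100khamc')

['9nzzzz']

The pattern matches optionally a digit, then zero or more of a character in [n-r], then exactly 4 of the literal 'z' (captured); then one or more of a non-word character, then exactly 3 of one of [t0e], then 3 to 5 of a character in [0-4].
Matches: at [2:18] match '9nzzzz-=-tte3100', group 1 = '9nzzzz'.
One capturing group, so `findall` returns just the captured substring from the one match — 1 in all.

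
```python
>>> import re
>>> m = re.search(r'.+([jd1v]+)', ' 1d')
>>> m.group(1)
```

'd'

The pattern matches one or more of any character; then one or more of one of [jd1v] (captured).
`re.search` tries every starting position until one works.
The match spans [0:3] → ' 1d'.
Captured: group 1 = 'd'.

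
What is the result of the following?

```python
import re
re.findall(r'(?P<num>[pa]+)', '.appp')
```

The pattern matches one or more of one of [pa] (captured as 'num').
Walking the string: at [1:5] match 'appp', group 1 = 'appp'.
One capturing group, so `findall` returns just the captured substring from the one match — 1 in all.

['appp']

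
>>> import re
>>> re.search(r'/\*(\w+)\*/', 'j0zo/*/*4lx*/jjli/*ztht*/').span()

(6, 13)

The match spans [6:13] → '/*4lx*/'.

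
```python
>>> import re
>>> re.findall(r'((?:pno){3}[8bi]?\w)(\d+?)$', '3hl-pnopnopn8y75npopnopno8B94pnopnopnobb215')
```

Pattern: the literal 'pno' repeated 3 times, then optionally one of [8bi], then a word character (captured); then one or more of a digit (lazy) (captured); then anchored at the end.
Scanning left to right: at [29:43] match 'pnopnopnobb215', groups = ('pnopnopnobb', '215').
2 groups means the one result is a tuple of 2 captured strings — 1 here.

[('pnopnopnobb', '215')]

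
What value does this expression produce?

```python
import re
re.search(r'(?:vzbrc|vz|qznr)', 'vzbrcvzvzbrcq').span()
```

(0, 5)

The regex engine tests alternatives in the order written; an earlier branch that matches wins even if a later one would match more.
`re.search` tries every starting position until one works.
The match spans [0:5] → 'vzbrc'.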